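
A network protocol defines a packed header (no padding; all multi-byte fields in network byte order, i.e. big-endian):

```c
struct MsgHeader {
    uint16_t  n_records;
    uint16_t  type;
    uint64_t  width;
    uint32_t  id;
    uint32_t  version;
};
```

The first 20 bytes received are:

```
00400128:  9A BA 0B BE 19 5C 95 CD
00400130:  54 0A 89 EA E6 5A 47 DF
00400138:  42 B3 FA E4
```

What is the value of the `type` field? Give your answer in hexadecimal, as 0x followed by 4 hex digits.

0x0BBE

`type` follows `n_records` (2 bytes), so it starts at byte offset 2 and occupies 2 bytes.
Bytes at offsets 2..3: 0B BE.
Big-endian: lowest address holds the most-significant byte.
The bytes are already most-significant first: 0x0BBE.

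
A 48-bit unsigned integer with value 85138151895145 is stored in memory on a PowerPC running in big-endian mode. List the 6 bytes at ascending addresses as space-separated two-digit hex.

85138151895145 in hexadecimal, padded to 48 bits, is 0x4D6EC54CF069.
Split into bytes (most-significant first): 4D 6E C5 4C F0 69.
Big-endian stores the most-significant byte at the lowest address.
So the memory order matches the most-significant-first order: 4D 6E C5 4C F0 69.

4D 6E C5 4C F0 69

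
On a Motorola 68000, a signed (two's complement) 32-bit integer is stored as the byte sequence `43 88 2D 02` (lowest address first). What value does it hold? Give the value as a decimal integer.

Big-endian: lowest address holds the most-significant byte.
The bytes are already most-significant first: 0x43882D02.
0x43882D02 = 1132997890.

1132997890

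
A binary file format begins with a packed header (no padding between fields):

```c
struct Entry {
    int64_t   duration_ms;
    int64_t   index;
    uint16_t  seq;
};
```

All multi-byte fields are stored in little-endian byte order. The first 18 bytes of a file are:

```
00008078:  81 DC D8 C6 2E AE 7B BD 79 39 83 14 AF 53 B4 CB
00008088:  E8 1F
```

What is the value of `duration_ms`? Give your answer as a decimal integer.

-4793045862477931391

`duration_ms` is the first field, at byte offset 0, occupying 8 bytes.
Bytes at offsets 0..7: 81 DC D8 C6 2E AE 7B BD.
Little-endian stores the least-significant byte at the lowest address.
Reassemble most-significant byte first: BD 7B AE 2E C6 D8 DC 81 → 0xBD7BAE2EC6D8DC81.
Top bit is set, so as a signed 64-bit value this is 0xBD7BAE2EC6D8DC81 − 2^64 = -4793045862477931391.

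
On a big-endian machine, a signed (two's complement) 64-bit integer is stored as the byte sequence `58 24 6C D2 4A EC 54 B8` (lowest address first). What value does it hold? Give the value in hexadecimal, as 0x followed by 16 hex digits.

0x58246CD24AEC54B8

Big-endian stores the most-significant byte at the lowest address.
The bytes are already most-significant first: 0x58246CD24AEC54B8.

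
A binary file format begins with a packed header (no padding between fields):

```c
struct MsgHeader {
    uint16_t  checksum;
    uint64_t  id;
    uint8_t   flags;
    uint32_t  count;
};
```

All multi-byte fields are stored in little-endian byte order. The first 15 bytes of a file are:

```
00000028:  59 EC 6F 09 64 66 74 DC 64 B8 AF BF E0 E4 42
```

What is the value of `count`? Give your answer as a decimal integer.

1122295999

`count` follows `checksum` (2 B), `id` (8 B), `flags` (1 B), so it starts at offset 2 + 8 + 1 = 11 and occupies 4 bytes.
Bytes at offsets 11..14: BF E0 E4 42.
In little-endian order the low byte comes first in memory.
Reassemble most-significant byte first: 42 E4 E0 BF → 0x42E4E0BF.
0x42E4E0BF = 1122295999.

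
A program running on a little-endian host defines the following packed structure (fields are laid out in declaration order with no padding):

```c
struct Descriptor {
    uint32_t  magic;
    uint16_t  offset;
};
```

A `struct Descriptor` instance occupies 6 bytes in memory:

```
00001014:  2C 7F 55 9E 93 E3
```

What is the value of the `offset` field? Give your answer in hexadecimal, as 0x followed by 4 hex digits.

0xE393

`offset` follows `magic` (4 bytes), so it starts at byte offset 4 and occupies 2 bytes.
Bytes at offsets 4..5: 93 E3.
In little-endian order the low byte comes first in memory.
Reassemble most-significant byte first: E3 93 → 0xE393.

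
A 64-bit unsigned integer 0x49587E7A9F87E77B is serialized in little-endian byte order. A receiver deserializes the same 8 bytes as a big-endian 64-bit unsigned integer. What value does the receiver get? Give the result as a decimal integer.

Stored little-endian, the bytes at ascending addresses are 7B E7 87 9F 7A 7E 58 49.
Read back as big-endian, the last byte is least significant, giving 0x7BE7879F7A7E5849.
0x7BE7879F7A7E5849 = 8928253905309947977.

8928253905309947977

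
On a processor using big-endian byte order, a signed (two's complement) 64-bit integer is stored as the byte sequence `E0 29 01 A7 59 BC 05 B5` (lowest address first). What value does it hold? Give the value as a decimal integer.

Big-endian stores the most-significant byte at the lowest address.
The bytes are already most-significant first: 0xE02901A759BC05B5.
Top bit is set, so as a signed 64-bit value this is 0xE02901A759BC05B5 − 2^64 = -2294300716891896395.

-2294300716891896395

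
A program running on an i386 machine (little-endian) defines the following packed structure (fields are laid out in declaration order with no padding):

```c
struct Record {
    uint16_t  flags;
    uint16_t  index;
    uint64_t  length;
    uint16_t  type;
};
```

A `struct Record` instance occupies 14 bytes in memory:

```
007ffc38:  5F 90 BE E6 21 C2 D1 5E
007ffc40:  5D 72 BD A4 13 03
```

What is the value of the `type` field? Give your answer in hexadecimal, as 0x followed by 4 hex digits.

`type` follows `flags` (2 B), `index` (2 B), `length` (8 B), so it starts at offset 2 + 2 + 8 = 12 and occupies 2 bytes.
Bytes at offsets 12..13: 13 03.
In little-endian order the low byte comes first in memory.
Reassemble most-significant byte first: 03 13 → 0x0313.

0x0313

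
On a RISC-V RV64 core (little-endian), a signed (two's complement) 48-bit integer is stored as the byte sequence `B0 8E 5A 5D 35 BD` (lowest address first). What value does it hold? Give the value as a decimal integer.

-73438079578448

Little-endian: lowest address holds the least-significant byte.
Reassemble most-significant byte first: BD 35 5D 5A 8E B0 → 0xBD355D5A8EB0.
Top bit is set, so as a signed 48-bit value this is 0xBD355D5A8EB0 − 2^48 = -73438079578448.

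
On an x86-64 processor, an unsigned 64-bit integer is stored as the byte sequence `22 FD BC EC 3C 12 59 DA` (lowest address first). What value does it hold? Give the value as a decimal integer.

15733626826074684706

Little-endian stores the least-significant byte at the lowest address.
Reassemble most-significant byte first: DA 59 12 3C EC BC FD 22 → 0xDA59123CECBCFD22.
0xDA59123CECBCFD22 = 15733626826074684706.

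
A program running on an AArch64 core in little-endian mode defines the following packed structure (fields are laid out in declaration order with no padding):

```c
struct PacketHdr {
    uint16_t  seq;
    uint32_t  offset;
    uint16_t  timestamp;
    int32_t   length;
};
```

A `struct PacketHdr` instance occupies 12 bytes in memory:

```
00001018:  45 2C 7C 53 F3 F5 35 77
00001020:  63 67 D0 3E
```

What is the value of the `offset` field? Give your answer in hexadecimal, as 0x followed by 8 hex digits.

`offset` follows `seq` (2 bytes), so it starts at byte offset 2 and occupies 4 bytes.
Bytes at offsets 2..5: 7C 53 F3 F5.
In little-endian order the low byte comes first in memory.
Reassemble most-significant byte first: F5 F3 53 7C → 0xF5F3537C.

0xF5F3537C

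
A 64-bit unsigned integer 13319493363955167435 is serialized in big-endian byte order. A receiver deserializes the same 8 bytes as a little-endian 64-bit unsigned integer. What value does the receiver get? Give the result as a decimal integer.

13319493363955167435 in 64-bit hexadecimal is 0xB8D858A512B870CB.
Stored big-endian, the bytes at ascending addresses are B8 D8 58 A5 12 B8 70 CB.
Read back as little-endian, the first byte is least significant, giving 0xCB70B812A558D8B8.
0xCB70B812A558D8B8 = 14659419177313949880.

14659419177313949880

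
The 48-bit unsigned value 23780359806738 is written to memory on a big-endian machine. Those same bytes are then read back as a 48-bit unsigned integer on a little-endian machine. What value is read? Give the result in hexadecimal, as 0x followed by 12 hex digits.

23780359806738 in 48-bit hexadecimal is 0x15A0CBE61F12.
Stored big-endian, the bytes at ascending addresses are 15 A0 CB E6 1F 12.
Read back as little-endian, the first byte is least significant, giving 0x121FE6CBA015.

0x121FE6CBA015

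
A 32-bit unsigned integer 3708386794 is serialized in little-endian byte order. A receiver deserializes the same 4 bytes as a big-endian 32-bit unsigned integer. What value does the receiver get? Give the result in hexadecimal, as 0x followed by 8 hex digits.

3708386794 in 32-bit hexadecimal is 0xDD097DEA.
Stored little-endian, the bytes at ascending addresses are EA 7D 09 DD.
Read back as big-endian, the last byte is least significant, giving 0xEA7D09DD.

0xEA7D09DD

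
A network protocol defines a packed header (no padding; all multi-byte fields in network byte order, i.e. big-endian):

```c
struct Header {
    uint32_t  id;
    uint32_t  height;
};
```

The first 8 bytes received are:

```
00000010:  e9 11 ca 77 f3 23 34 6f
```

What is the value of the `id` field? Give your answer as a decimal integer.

`id` is the first field, at byte offset 0, occupying 4 bytes.
Bytes at offsets 0..3: E9 11 CA 77.
Big-endian stores the most-significant byte at the lowest address.
The bytes are already most-significant first: 0xE911CA77.
0xE911CA77 = 3910257271.

3910257271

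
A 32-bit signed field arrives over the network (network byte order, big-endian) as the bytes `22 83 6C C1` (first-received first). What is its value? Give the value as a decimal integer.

579038401

In big-endian order the high byte comes first in memory.
The bytes are already most-significant first: 0x22836CC1.
0x22836CC1 = 579038401.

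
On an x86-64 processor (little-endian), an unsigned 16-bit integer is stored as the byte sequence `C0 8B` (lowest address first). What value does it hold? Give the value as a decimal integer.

35776

Little-endian: lowest address holds the least-significant byte.
Reassemble most-significant byte first: 8B C0 → 0x8BC0.
0x8BC0 = 35776.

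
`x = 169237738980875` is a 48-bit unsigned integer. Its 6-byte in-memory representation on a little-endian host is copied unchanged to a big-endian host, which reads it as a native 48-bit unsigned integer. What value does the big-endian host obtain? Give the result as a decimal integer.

12671508016025

169237738980875 in 48-bit hexadecimal is 0x99EBBB50860B.
Stored little-endian, the bytes at ascending addresses are 0B 86 50 BB EB 99.
Read back as big-endian, the last byte is least significant, giving 0x0B8650BBEB99.
0x0B8650BBEB99 = 12671508016025.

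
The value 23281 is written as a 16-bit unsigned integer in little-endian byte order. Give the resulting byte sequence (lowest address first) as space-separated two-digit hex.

23281 in hexadecimal, padded to 16 bits, is 0x5AF1.
Split into bytes (most-significant first): 5A F1.
In little-endian order the low byte comes first in memory.
So at ascending addresses the bytes are F1 5A.

F1 5A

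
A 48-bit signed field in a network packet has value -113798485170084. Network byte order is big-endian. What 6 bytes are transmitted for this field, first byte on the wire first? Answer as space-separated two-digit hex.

98 80 39 B7 28 5C

Two's complement of -113798485170084 in 48 bits: 113798485170084 = 0x677FC648D7A4; invert → 0x988039B7285B; add 1 → 0x988039B7285C.
Split into bytes (most-significant first): 98 80 39 B7 28 5C.
In big-endian order the high byte comes first in memory.
So the memory order matches the most-significant-first order: 98 80 39 B7 28 5C.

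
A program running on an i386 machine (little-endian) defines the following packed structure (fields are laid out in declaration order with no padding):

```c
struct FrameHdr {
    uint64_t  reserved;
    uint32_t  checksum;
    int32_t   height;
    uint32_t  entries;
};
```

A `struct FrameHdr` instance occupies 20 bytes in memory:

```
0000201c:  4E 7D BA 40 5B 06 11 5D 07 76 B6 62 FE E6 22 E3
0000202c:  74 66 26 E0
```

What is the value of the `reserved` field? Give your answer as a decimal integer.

`reserved` is the first field, at byte offset 0, occupying 8 bytes.
Bytes at offsets 0..7: 4E 7D BA 40 5B 06 11 5D.
Little-endian: lowest address holds the least-significant byte.
Reassemble most-significant byte first: 5D 11 06 5B 40 BA 7D 4E → 0x5D11065B40BA7D4E.
0x5D11065B40BA7D4E = 6706148309129133390.

6706148309129133390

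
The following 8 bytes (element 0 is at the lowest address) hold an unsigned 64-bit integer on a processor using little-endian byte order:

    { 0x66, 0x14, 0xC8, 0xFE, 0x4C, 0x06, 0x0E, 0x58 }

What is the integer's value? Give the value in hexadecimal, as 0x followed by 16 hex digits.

In little-endian order the low byte comes first in memory.
Reassemble most-significant byte first: 58 0E 06 4C FE C8 14 66 → 0x580E064CFEC81466.

0x580E064CFEC81466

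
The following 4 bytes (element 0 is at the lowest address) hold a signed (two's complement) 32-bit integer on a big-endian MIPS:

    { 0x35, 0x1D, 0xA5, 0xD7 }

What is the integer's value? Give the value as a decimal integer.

In big-endian order the high byte comes first in memory.
The bytes are already most-significant first: 0x351DA5D7.
0x351DA5D7 = 891135447.

891135447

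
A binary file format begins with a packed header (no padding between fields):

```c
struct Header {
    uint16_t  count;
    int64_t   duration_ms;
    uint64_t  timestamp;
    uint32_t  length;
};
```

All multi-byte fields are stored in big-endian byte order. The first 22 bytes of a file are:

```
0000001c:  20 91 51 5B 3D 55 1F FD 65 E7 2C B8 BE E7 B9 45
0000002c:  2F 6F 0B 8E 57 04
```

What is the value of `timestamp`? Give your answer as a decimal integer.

3222535435838631791

`timestamp` follows `count` (2 B), `duration_ms` (8 B), so it starts at offset 2 + 8 = 10 and occupies 8 bytes.
Bytes at offsets 10..17: 2C B8 BE E7 B9 45 2F 6F.
Big-endian stores the most-significant byte at the lowest address.
The bytes are already most-significant first: 0x2CB8BEE7B9452F6F.
0x2CB8BEE7B9452F6F = 3222535435838631791.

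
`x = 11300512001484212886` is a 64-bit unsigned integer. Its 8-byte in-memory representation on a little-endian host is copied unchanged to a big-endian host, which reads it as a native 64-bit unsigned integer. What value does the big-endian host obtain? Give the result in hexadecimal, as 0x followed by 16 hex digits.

0x964A81ECCA7BD39C

11300512001484212886 in 64-bit hexadecimal is 0x9CD37BCAEC814A96.
Stored little-endian, the bytes at ascending addresses are 96 4A 81 EC CA 7B D3 9C.
Read back as big-endian, the last byte is least significant, giving 0x964A81ECCA7BD39C.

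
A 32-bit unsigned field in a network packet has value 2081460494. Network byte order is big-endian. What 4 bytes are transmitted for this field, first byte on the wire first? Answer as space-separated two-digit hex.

7C 10 91 0E

2081460494 in hexadecimal, padded to 32 bits, is 0x7C10910E.
Split into bytes (most-significant first): 7C 10 91 0E.
In big-endian order the high byte comes first in memory.
So the memory order matches the most-significant-first order: 7C 10 91 0E.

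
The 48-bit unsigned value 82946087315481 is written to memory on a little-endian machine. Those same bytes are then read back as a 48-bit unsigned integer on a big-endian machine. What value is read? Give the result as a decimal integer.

28484514902091

82946087315481 in 48-bit hexadecimal is 0x4B706411E819.
Stored little-endian, the bytes at ascending addresses are 19 E8 11 64 70 4B.
Read back as big-endian, the last byte is least significant, giving 0x19E81164704B.
0x19E81164704B = 28484514902091.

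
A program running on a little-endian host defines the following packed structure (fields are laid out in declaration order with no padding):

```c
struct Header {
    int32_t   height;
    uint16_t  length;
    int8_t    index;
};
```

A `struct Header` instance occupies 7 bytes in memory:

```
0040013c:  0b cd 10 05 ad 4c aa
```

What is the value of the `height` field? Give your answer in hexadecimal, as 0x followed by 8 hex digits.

`height` is the first field, at byte offset 0, occupying 4 bytes.
Bytes at offsets 0..3: 0B CD 10 05.
Little-endian: lowest address holds the least-significant byte.
Reassemble most-significant byte first: 05 10 CD 0B → 0x0510CD0B.

0x0510CD0B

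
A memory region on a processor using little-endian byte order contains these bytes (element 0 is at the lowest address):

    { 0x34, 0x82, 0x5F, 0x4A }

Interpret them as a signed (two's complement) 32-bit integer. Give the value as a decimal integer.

Little-endian: lowest address holds the least-significant byte.
Reassemble most-significant byte first: 4A 5F 82 34 → 0x4A5F8234.
0x4A5F8234 = 1247773236.

1247773236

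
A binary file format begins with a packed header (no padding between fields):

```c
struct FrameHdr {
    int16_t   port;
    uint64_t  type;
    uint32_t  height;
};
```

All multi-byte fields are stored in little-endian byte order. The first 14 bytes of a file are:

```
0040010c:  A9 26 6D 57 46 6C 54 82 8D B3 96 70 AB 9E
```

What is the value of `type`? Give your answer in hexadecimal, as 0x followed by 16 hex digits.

0xB38D82546C46576D

`type` follows `port` (2 bytes), so it starts at byte offset 2 and occupies 8 bytes.
Bytes at offsets 2..9: 6D 57 46 6C 54 82 8D B3.
In little-endian order the low byte comes first in memory.
Reassemble most-significant byte first: B3 8D 82 54 6C 46 57 6D → 0xB38D82546C46576D.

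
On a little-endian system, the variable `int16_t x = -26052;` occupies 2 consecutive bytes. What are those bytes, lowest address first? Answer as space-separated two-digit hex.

Two's complement of -26052 in 16 bits: 26052 = 0x65C4; invert → 0x9A3B; add 1 → 0x9A3C.
Split into bytes (most-significant first): 9A 3C.
Little-endian: lowest address holds the least-significant byte.
So at ascending addresses the bytes are 3C 9A.

3C 9A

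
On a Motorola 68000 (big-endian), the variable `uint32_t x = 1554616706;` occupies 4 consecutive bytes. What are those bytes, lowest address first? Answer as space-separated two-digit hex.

1554616706 in hexadecimal, padded to 32 bits, is 0x5CA99182.
Split into bytes (most-significant first): 5C A9 91 82.
Big-endian stores the most-significant byte at the lowest address.
So the memory order matches the most-significant-first order: 5C A9 91 82.

5C A9 91 82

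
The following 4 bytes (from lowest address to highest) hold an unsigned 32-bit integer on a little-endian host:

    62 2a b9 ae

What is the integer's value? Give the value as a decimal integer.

Little-endian stores the least-significant byte at the lowest address.
Reassemble most-significant byte first: AE B9 2A 62 → 0xAEB92A62.
0xAEB92A62 = 2931370594.

2931370594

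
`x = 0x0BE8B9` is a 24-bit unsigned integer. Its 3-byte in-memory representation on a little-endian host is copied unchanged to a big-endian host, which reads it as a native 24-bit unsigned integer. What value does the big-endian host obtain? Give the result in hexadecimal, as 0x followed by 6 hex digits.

0xB9E80B

Stored little-endian, the bytes at ascending addresses are B9 E8 0B.
Read back as big-endian, the last byte is least significant, giving 0xB9E80B.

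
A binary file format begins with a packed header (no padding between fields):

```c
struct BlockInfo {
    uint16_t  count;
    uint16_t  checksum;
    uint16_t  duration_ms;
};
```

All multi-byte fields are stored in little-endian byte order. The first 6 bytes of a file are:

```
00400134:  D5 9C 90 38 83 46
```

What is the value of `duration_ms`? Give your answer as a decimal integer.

`duration_ms` follows `count` (2 B), `checksum` (2 B), so it starts at offset 2 + 2 = 4 and occupies 2 bytes.
Bytes at offsets 4..5: 83 46.
Little-endian: lowest address holds the least-significant byte.
Reassemble most-significant byte first: 46 83 → 0x4683.
0x4683 = 18051.

18051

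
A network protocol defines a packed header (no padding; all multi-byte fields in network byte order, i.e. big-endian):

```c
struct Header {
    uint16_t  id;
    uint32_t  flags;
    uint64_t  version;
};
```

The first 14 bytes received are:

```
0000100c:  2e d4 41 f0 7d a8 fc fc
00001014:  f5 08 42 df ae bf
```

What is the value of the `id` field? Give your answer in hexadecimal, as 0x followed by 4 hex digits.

0x2ED4

`id` is the first field, at byte offset 0, occupying 2 bytes.
Bytes at offsets 0..1: 2E D4.
In big-endian order the high byte comes first in memory.
The bytes are already most-significant first: 0x2ED4.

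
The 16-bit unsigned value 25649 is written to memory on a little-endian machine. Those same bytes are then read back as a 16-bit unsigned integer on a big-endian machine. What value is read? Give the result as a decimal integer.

25649 in 16-bit hexadecimal is 0x6431.
Stored little-endian, the bytes at ascending addresses are 31 64.
Read back as big-endian, the last byte is least significant, giving 0x3164.
0x3164 = 12644.

12644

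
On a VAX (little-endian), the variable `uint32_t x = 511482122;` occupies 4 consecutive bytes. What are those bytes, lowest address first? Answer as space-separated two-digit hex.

511482122 in hexadecimal, padded to 32 bits, is 0x1E7C990A.
Split into bytes (most-significant first): 1E 7C 99 0A.
Little-endian stores the least-significant byte at the lowest address.
So at ascending addresses the bytes are 0A 99 7C 1E.

0A 99 7C 1E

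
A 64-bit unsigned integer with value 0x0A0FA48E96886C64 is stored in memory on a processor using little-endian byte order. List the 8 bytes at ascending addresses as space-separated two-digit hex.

64 6C 88 96 8E A4 0F 0A

Split into bytes (most-significant first): 0A 0F A4 8E 96 88 6C 64.
Little-endian stores the least-significant byte at the lowest address.
So at ascending addresses the bytes are 64 6C 88 96 8E A4 0F 0A.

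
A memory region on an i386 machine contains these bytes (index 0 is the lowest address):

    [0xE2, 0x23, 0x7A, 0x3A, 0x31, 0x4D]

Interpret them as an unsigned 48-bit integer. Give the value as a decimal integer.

Little-endian stores the least-significant byte at the lowest address.
Reassemble most-significant byte first: 4D 31 3A 7A 23 E2 → 0x4D313A7A23E2.
0x4D313A7A23E2 = 84873829819362.

84873829819362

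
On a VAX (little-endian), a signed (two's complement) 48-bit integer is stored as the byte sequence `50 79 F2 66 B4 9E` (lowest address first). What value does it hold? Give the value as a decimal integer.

-106977318241968

Little-endian: lowest address holds the least-significant byte.
Reassemble most-significant byte first: 9E B4 66 F2 79 50 → 0x9EB466F27950.
Top bit is set, so as a signed 48-bit value this is 0x9EB466F27950 − 2^48 = -106977318241968.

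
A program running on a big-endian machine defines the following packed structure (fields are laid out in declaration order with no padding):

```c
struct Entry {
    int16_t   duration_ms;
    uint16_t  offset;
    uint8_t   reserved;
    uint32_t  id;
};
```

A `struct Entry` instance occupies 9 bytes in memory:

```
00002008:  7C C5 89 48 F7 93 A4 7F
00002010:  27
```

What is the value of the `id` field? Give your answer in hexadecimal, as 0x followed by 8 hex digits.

0x93A47F27

`id` follows `duration_ms` (2 B), `offset` (2 B), `reserved` (1 B), so it starts at offset 2 + 2 + 1 = 5 and occupies 4 bytes.
Bytes at offsets 5..8: 93 A4 7F 27.
Big-endian: lowest address holds the most-significant byte.
The bytes are already most-significant first: 0x93A47F27.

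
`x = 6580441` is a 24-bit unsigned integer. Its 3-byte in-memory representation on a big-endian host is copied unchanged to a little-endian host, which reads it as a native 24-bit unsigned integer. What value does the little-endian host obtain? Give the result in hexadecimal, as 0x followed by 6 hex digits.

0xD96864

6580441 in 24-bit hexadecimal is 0x6468D9.
Stored big-endian, the bytes at ascending addresses are 64 68 D9.
Read back as little-endian, the first byte is least significant, giving 0xD96864.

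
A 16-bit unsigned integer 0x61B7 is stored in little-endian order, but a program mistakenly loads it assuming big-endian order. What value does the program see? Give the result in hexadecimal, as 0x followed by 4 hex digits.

0xB761

Stored little-endian, the bytes at ascending addresses are B7 61.
Read back as big-endian, the last byte is least significant, giving 0xB761.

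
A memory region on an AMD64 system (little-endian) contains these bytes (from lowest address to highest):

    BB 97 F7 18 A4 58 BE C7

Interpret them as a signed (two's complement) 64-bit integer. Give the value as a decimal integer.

In little-endian order the low byte comes first in memory.
Reassemble most-significant byte first: C7 BE 58 A4 18 F7 97 BB → 0xC7BE58A418F797BB.
Top bit is set, so as a signed 64-bit value this is 0xC7BE58A418F797BB − 2^64 = -4053705152770107461.

-4053705152770107461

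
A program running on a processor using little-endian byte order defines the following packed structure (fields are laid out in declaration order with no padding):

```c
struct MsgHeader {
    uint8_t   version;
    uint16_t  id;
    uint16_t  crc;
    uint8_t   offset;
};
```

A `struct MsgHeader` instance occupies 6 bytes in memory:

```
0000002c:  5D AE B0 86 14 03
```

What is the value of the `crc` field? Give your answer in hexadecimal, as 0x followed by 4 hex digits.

`crc` follows `version` (1 B), `id` (2 B), so it starts at offset 1 + 2 = 3 and occupies 2 bytes.
Bytes at offsets 3..4: 86 14.
In little-endian order the low byte comes first in memory.
Reassemble most-significant byte first: 14 86 → 0x1486.

0x1486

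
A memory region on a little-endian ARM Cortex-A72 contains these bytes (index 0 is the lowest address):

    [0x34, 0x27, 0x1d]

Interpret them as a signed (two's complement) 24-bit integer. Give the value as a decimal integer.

In little-endian order the low byte comes first in memory.
Reassemble most-significant byte first: 1D 27 34 → 0x1D2734.
0x1D2734 = 1910580.

1910580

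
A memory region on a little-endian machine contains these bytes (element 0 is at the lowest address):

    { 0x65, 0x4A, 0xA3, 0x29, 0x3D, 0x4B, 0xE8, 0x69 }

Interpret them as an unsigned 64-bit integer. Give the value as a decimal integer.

7631432294642960997

Little-endian: lowest address holds the least-significant byte.
Reassemble most-significant byte first: 69 E8 4B 3D 29 A3 4A 65 → 0x69E84B3D29A34A65.
0x69E84B3D29A34A65 = 7631432294642960997.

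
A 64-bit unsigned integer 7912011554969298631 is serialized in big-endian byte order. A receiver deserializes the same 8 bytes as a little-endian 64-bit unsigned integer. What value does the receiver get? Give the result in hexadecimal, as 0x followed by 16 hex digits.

0xC726BBF0961CCD6D

7912011554969298631 in 64-bit hexadecimal is 0x6DCD1C96F0BB26C7.
Stored big-endian, the bytes at ascending addresses are 6D CD 1C 96 F0 BB 26 C7.
Read back as little-endian, the first byte is least significant, giving 0xC726BBF0961CCD6D.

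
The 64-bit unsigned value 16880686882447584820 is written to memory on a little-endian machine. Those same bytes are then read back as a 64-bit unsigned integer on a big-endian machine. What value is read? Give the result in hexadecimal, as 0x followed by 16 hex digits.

16880686882447584820 in 64-bit hexadecimal is 0xEA443F4828E26E34.
Stored little-endian, the bytes at ascending addresses are 34 6E E2 28 48 3F 44 EA.
Read back as big-endian, the last byte is least significant, giving 0x346EE228483F44EA.

0x346EE228483F44EA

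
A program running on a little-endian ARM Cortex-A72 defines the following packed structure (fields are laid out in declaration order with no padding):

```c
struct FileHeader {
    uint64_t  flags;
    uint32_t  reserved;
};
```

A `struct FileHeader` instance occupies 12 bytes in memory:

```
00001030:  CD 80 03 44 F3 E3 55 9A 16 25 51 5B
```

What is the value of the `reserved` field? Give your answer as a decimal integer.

`reserved` follows `flags` (8 bytes), so it starts at byte offset 8 and occupies 4 bytes.
Bytes at offsets 8..11: 16 25 51 5B.
Little-endian: lowest address holds the least-significant byte.
Reassemble most-significant byte first: 5B 51 25 16 → 0x5B512516.
0x5B512516 = 1532044566.

1532044566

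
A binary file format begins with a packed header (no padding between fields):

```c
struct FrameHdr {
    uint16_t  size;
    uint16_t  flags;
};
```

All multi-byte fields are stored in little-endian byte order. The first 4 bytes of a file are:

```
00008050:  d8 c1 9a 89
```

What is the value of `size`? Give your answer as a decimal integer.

`size` is the first field, at byte offset 0, occupying 2 bytes.
Bytes at offsets 0..1: D8 C1.
Little-endian: lowest address holds the least-significant byte.
Reassemble most-significant byte first: C1 D8 → 0xC1D8.
0xC1D8 = 49624.

49624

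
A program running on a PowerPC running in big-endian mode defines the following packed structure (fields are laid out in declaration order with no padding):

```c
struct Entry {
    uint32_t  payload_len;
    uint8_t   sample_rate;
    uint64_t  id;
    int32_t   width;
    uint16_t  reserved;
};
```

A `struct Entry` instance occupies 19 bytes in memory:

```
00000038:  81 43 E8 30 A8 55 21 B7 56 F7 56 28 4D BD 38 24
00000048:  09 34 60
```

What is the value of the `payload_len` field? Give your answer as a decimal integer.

2168711216

`payload_len` is the first field, at byte offset 0, occupying 4 bytes.
Bytes at offsets 0..3: 81 43 E8 30.
Big-endian stores the most-significant byte at the lowest address.
The bytes are already most-significant first: 0x8143E830.
0x8143E830 = 2168711216.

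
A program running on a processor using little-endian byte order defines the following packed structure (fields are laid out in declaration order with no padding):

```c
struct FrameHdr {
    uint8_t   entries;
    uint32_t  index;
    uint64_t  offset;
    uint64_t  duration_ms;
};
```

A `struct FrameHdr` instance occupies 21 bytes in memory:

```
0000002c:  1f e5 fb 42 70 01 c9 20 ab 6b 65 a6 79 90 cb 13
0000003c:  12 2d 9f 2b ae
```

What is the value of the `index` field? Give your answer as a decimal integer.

1883438053

`index` follows `entries` (1 byte), so it starts at byte offset 1 and occupies 4 bytes.
Bytes at offsets 1..4: E5 FB 42 70.
Little-endian stores the least-significant byte at the lowest address.
Reassemble most-significant byte first: 70 42 FB E5 → 0x7042FBE5.
0x7042FBE5 = 1883438053.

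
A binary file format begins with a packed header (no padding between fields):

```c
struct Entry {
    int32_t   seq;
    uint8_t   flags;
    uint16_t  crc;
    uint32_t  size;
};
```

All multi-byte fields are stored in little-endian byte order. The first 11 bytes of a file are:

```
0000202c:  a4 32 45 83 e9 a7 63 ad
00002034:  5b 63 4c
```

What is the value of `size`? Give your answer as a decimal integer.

`size` follows `seq` (4 B), `flags` (1 B), `crc` (2 B), so it starts at offset 4 + 1 + 2 = 7 and occupies 4 bytes.
Bytes at offsets 7..10: AD 5B 63 4C.
Little-endian: lowest address holds the least-significant byte.
Reassemble most-significant byte first: 4C 63 5B AD → 0x4C635BAD.
0x4C635BAD = 1281579949.

1281579949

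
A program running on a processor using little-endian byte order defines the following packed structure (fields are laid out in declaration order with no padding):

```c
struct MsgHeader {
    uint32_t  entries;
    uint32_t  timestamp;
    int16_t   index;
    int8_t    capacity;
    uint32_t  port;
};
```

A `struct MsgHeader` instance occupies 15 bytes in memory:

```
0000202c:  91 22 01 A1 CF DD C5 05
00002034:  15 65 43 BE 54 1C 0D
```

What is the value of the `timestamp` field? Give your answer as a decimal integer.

`timestamp` follows `entries` (4 bytes), so it starts at byte offset 4 and occupies 4 bytes.
Bytes at offsets 4..7: CF DD C5 05.
Little-endian stores the least-significant byte at the lowest address.
Reassemble most-significant byte first: 05 C5 DD CF → 0x05C5DDCF.
0x05C5DDCF = 96853455.

96853455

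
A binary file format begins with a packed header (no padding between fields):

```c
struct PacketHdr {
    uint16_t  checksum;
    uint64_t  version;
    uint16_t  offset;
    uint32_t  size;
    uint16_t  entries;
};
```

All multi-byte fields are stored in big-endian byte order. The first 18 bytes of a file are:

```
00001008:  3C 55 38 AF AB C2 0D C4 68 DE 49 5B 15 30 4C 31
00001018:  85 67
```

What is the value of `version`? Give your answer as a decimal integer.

4084672236991310046

`version` follows `checksum` (2 bytes), so it starts at byte offset 2 and occupies 8 bytes.
Bytes at offsets 2..9: 38 AF AB C2 0D C4 68 DE.
In big-endian order the high byte comes first in memory.
The bytes are already most-significant first: 0x38AFABC20DC468DE.
0x38AFABC20DC468DE = 4084672236991310046.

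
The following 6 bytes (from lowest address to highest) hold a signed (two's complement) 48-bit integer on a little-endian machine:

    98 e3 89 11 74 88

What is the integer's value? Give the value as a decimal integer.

-131442884877416

In little-endian order the low byte comes first in memory.
Reassemble most-significant byte first: 88 74 11 89 E3 98 → 0x88741189E398.
Top bit is set, so as a signed 48-bit value this is 0x88741189E398 − 2^48 = -131442884877416.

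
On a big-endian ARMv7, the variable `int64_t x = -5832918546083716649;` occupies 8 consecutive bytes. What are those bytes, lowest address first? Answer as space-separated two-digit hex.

Two's complement of -5832918546083716649 in 64 bits: 5832918546083716649 = 0x50F2B083771B9E29; invert → 0xAF0D4F7C88E461D6; add 1 → 0xAF0D4F7C88E461D7.
Split into bytes (most-significant first): AF 0D 4F 7C 88 E4 61 D7.
Big-endian stores the most-significant byte at the lowest address.
So the memory order matches the most-significant-first order: AF 0D 4F 7C 88 E4 61 D7.

AF 0D 4F 7C 88 E4 61 D7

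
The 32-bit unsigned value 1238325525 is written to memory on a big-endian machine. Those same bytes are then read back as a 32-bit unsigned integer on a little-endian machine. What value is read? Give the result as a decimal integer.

358207305

1238325525 in 32-bit hexadecimal is 0x49CF5915.
Stored big-endian, the bytes at ascending addresses are 49 CF 59 15.
Read back as little-endian, the first byte is least significant, giving 0x1559CF49.
0x1559CF49 = 358207305.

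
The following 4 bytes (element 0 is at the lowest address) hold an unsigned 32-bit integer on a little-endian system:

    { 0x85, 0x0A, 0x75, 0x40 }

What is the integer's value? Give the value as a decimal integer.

1081412229

In little-endian order the low byte comes first in memory.
Reassemble most-significant byte first: 40 75 0A 85 → 0x40750A85.
0x40750A85 = 1081412229.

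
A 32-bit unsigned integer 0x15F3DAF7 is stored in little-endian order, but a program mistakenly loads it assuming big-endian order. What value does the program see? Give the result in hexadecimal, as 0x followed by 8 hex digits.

0xF7DAF315

Stored little-endian, the bytes at ascending addresses are F7 DA F3 15.
Read back as big-endian, the last byte is least significant, giving 0xF7DAF315.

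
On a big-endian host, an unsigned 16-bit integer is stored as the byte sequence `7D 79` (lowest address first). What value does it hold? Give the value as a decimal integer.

32121

Big-endian stores the most-significant byte at the lowest address.
The bytes are already most-significant first: 0x7D79.
0x7D79 = 32121.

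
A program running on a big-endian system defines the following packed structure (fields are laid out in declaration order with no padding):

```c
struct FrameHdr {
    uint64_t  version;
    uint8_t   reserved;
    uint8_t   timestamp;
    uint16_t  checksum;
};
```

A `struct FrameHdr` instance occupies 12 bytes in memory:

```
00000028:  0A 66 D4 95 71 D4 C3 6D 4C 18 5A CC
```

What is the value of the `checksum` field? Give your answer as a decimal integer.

`checksum` follows `version` (8 B), `reserved` (1 B), `timestamp` (1 B), so it starts at offset 8 + 1 + 1 = 10 and occupies 2 bytes.
Bytes at offsets 10..11: 5A CC.
Big-endian: lowest address holds the most-significant byte.
The bytes are already most-significant first: 0x5ACC.
0x5ACC = 23244.

23244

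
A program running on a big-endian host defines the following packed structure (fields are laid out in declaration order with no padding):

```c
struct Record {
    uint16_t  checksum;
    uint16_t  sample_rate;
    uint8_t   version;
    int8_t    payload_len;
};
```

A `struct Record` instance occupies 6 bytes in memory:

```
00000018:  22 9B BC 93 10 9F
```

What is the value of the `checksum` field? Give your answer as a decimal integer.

`checksum` is the first field, at byte offset 0, occupying 2 bytes.
Bytes at offsets 0..1: 22 9B.
Big-endian: lowest address holds the most-significant byte.
The bytes are already most-significant first: 0x229B.
0x229B = 8859.

8859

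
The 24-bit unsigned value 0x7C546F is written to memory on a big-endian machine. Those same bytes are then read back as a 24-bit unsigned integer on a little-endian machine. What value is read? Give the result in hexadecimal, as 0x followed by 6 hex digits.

Stored big-endian, the bytes at ascending addresses are 7C 54 6F.
Read back as little-endian, the first byte is least significant, giving 0x6F547C.

0x6F547C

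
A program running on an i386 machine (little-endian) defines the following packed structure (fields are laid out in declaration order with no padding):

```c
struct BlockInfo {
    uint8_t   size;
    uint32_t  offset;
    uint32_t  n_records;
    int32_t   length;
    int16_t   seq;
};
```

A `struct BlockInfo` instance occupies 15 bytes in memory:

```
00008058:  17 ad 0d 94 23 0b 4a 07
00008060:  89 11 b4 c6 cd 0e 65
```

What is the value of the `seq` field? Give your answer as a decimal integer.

25870

`seq` follows `size` (1 B), `offset` (4 B), `n_records` (4 B), `length` (4 B), so it starts at offset 1 + 4 + 4 + 4 = 13 and occupies 2 bytes.
Bytes at offsets 13..14: 0E 65.
Little-endian: lowest address holds the least-significant byte.
Reassemble most-significant byte first: 65 0E → 0x650E.
0x650E = 25870.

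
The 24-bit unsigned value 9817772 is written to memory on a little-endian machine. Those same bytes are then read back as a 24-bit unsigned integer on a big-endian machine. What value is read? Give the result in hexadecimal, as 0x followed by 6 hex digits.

0xACCE95

9817772 in 24-bit hexadecimal is 0x95CEAC.
Stored little-endian, the bytes at ascending addresses are AC CE 95.
Read back as big-endian, the last byte is least significant, giving 0xACCE95.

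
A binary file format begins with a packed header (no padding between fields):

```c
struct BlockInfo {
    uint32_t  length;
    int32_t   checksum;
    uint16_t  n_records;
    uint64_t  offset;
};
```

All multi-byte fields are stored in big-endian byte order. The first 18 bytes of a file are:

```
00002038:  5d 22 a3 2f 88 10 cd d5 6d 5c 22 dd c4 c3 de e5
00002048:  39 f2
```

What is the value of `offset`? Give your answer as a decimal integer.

`offset` follows `length` (4 B), `checksum` (4 B), `n_records` (2 B), so it starts at offset 4 + 4 + 2 = 10 and occupies 8 bytes.
Bytes at offsets 10..17: 22 DD C4 C3 DE E5 39 F2.
Big-endian: lowest address holds the most-significant byte.
The bytes are already most-significant first: 0x22DDC4C3DEE539F2.
0x22DDC4C3DEE539F2 = 2512380512679836146.

2512380512679836146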